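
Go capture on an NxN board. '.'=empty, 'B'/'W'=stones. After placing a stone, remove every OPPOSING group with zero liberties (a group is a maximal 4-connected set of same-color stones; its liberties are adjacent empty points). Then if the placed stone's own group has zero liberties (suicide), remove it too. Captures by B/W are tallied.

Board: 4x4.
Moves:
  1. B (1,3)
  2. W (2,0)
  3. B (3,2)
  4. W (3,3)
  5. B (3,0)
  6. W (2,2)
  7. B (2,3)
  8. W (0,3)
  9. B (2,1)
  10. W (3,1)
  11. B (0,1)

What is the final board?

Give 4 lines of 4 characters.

Answer: .B.W
...B
WBWB
.WB.

Derivation:
Move 1: B@(1,3) -> caps B=0 W=0
Move 2: W@(2,0) -> caps B=0 W=0
Move 3: B@(3,2) -> caps B=0 W=0
Move 4: W@(3,3) -> caps B=0 W=0
Move 5: B@(3,0) -> caps B=0 W=0
Move 6: W@(2,2) -> caps B=0 W=0
Move 7: B@(2,3) -> caps B=1 W=0
Move 8: W@(0,3) -> caps B=1 W=0
Move 9: B@(2,1) -> caps B=1 W=0
Move 10: W@(3,1) -> caps B=1 W=1
Move 11: B@(0,1) -> caps B=1 W=1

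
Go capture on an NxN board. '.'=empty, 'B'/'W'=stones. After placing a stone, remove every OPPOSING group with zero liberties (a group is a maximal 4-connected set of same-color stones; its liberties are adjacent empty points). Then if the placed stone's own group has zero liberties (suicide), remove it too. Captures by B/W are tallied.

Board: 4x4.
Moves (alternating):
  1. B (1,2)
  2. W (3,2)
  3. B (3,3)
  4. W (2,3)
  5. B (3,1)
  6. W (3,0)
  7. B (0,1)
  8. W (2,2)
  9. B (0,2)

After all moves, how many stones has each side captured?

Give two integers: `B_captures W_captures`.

Answer: 0 1

Derivation:
Move 1: B@(1,2) -> caps B=0 W=0
Move 2: W@(3,2) -> caps B=0 W=0
Move 3: B@(3,3) -> caps B=0 W=0
Move 4: W@(2,3) -> caps B=0 W=1
Move 5: B@(3,1) -> caps B=0 W=1
Move 6: W@(3,0) -> caps B=0 W=1
Move 7: B@(0,1) -> caps B=0 W=1
Move 8: W@(2,2) -> caps B=0 W=1
Move 9: B@(0,2) -> caps B=0 W=1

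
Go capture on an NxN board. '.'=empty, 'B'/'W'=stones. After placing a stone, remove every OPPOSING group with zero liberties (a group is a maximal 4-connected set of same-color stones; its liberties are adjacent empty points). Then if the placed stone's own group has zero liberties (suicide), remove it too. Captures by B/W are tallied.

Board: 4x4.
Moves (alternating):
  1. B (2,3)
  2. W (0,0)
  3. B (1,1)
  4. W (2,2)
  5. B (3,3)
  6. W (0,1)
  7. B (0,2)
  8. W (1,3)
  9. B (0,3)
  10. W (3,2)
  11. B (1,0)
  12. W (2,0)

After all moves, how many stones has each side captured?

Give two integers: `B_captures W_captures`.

Answer: 2 2

Derivation:
Move 1: B@(2,3) -> caps B=0 W=0
Move 2: W@(0,0) -> caps B=0 W=0
Move 3: B@(1,1) -> caps B=0 W=0
Move 4: W@(2,2) -> caps B=0 W=0
Move 5: B@(3,3) -> caps B=0 W=0
Move 6: W@(0,1) -> caps B=0 W=0
Move 7: B@(0,2) -> caps B=0 W=0
Move 8: W@(1,3) -> caps B=0 W=0
Move 9: B@(0,3) -> caps B=0 W=0
Move 10: W@(3,2) -> caps B=0 W=2
Move 11: B@(1,0) -> caps B=2 W=2
Move 12: W@(2,0) -> caps B=2 W=2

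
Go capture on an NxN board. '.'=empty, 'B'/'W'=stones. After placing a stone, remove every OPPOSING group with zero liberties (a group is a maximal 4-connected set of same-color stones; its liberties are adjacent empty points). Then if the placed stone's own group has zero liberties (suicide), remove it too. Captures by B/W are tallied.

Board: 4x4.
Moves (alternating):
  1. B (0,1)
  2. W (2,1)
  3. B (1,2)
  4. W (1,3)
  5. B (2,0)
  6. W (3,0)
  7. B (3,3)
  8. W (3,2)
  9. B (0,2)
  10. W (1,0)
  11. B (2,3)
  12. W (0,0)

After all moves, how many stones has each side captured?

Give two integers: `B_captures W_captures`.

Answer: 0 1

Derivation:
Move 1: B@(0,1) -> caps B=0 W=0
Move 2: W@(2,1) -> caps B=0 W=0
Move 3: B@(1,2) -> caps B=0 W=0
Move 4: W@(1,3) -> caps B=0 W=0
Move 5: B@(2,0) -> caps B=0 W=0
Move 6: W@(3,0) -> caps B=0 W=0
Move 7: B@(3,3) -> caps B=0 W=0
Move 8: W@(3,2) -> caps B=0 W=0
Move 9: B@(0,2) -> caps B=0 W=0
Move 10: W@(1,0) -> caps B=0 W=1
Move 11: B@(2,3) -> caps B=0 W=1
Move 12: W@(0,0) -> caps B=0 W=1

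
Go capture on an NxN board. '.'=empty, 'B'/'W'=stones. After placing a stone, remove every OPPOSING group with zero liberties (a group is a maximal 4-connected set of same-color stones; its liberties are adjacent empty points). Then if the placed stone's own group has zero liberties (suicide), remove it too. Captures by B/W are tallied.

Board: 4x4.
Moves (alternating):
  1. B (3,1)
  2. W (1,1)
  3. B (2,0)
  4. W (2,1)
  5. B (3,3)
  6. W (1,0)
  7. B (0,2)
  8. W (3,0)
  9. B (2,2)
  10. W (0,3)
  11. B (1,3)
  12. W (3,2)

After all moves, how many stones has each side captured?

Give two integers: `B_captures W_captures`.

Move 1: B@(3,1) -> caps B=0 W=0
Move 2: W@(1,1) -> caps B=0 W=0
Move 3: B@(2,0) -> caps B=0 W=0
Move 4: W@(2,1) -> caps B=0 W=0
Move 5: B@(3,3) -> caps B=0 W=0
Move 6: W@(1,0) -> caps B=0 W=0
Move 7: B@(0,2) -> caps B=0 W=0
Move 8: W@(3,0) -> caps B=0 W=1
Move 9: B@(2,2) -> caps B=0 W=1
Move 10: W@(0,3) -> caps B=0 W=1
Move 11: B@(1,3) -> caps B=1 W=1
Move 12: W@(3,2) -> caps B=1 W=2

Answer: 1 2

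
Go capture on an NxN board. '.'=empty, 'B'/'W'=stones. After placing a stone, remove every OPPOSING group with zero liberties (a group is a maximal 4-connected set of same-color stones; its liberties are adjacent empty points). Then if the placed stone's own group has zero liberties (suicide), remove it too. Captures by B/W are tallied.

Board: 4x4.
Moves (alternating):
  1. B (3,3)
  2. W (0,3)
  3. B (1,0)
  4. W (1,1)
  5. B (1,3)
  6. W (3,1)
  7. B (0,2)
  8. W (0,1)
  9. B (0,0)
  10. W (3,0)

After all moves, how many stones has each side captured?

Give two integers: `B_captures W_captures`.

Answer: 1 0

Derivation:
Move 1: B@(3,3) -> caps B=0 W=0
Move 2: W@(0,3) -> caps B=0 W=0
Move 3: B@(1,0) -> caps B=0 W=0
Move 4: W@(1,1) -> caps B=0 W=0
Move 5: B@(1,3) -> caps B=0 W=0
Move 6: W@(3,1) -> caps B=0 W=0
Move 7: B@(0,2) -> caps B=1 W=0
Move 8: W@(0,1) -> caps B=1 W=0
Move 9: B@(0,0) -> caps B=1 W=0
Move 10: W@(3,0) -> caps B=1 W=0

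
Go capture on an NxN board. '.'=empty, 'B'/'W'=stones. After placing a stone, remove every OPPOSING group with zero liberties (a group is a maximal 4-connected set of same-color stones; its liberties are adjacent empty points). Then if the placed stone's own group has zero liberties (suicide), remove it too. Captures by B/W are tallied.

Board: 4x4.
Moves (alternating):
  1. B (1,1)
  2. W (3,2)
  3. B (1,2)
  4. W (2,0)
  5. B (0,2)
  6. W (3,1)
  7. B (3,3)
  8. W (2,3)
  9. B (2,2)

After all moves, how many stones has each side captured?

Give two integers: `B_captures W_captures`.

Answer: 0 1

Derivation:
Move 1: B@(1,1) -> caps B=0 W=0
Move 2: W@(3,2) -> caps B=0 W=0
Move 3: B@(1,2) -> caps B=0 W=0
Move 4: W@(2,0) -> caps B=0 W=0
Move 5: B@(0,2) -> caps B=0 W=0
Move 6: W@(3,1) -> caps B=0 W=0
Move 7: B@(3,3) -> caps B=0 W=0
Move 8: W@(2,3) -> caps B=0 W=1
Move 9: B@(2,2) -> caps B=0 W=1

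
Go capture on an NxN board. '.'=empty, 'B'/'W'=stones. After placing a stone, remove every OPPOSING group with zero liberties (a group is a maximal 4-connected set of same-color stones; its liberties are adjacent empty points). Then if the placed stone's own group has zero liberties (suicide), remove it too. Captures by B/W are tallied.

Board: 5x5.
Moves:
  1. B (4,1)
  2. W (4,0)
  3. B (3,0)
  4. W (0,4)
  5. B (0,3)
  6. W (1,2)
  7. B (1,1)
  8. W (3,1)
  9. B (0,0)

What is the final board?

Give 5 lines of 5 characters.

Answer: B..BW
.BW..
.....
BW...
.B...

Derivation:
Move 1: B@(4,1) -> caps B=0 W=0
Move 2: W@(4,0) -> caps B=0 W=0
Move 3: B@(3,0) -> caps B=1 W=0
Move 4: W@(0,4) -> caps B=1 W=0
Move 5: B@(0,3) -> caps B=1 W=0
Move 6: W@(1,2) -> caps B=1 W=0
Move 7: B@(1,1) -> caps B=1 W=0
Move 8: W@(3,1) -> caps B=1 W=0
Move 9: B@(0,0) -> caps B=1 W=0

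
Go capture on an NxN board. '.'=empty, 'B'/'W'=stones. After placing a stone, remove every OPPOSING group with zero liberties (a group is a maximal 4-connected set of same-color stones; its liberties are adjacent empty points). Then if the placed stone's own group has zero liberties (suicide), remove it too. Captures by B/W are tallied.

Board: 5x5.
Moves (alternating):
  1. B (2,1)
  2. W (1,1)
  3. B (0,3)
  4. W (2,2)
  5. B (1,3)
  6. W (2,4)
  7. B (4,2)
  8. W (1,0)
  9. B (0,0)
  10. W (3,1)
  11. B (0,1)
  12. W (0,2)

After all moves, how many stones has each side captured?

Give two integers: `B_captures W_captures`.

Answer: 0 2

Derivation:
Move 1: B@(2,1) -> caps B=0 W=0
Move 2: W@(1,1) -> caps B=0 W=0
Move 3: B@(0,3) -> caps B=0 W=0
Move 4: W@(2,2) -> caps B=0 W=0
Move 5: B@(1,3) -> caps B=0 W=0
Move 6: W@(2,4) -> caps B=0 W=0
Move 7: B@(4,2) -> caps B=0 W=0
Move 8: W@(1,0) -> caps B=0 W=0
Move 9: B@(0,0) -> caps B=0 W=0
Move 10: W@(3,1) -> caps B=0 W=0
Move 11: B@(0,1) -> caps B=0 W=0
Move 12: W@(0,2) -> caps B=0 W=2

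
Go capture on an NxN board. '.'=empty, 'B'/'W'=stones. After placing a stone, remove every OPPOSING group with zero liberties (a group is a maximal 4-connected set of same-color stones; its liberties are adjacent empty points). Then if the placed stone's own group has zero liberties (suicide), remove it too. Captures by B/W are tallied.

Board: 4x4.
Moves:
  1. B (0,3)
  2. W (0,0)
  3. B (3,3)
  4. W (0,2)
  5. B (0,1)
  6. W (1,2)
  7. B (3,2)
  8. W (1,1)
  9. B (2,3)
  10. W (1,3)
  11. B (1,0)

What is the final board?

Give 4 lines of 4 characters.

Answer: W.W.
BWWW
...B
..BB

Derivation:
Move 1: B@(0,3) -> caps B=0 W=0
Move 2: W@(0,0) -> caps B=0 W=0
Move 3: B@(3,3) -> caps B=0 W=0
Move 4: W@(0,2) -> caps B=0 W=0
Move 5: B@(0,1) -> caps B=0 W=0
Move 6: W@(1,2) -> caps B=0 W=0
Move 7: B@(3,2) -> caps B=0 W=0
Move 8: W@(1,1) -> caps B=0 W=1
Move 9: B@(2,3) -> caps B=0 W=1
Move 10: W@(1,3) -> caps B=0 W=2
Move 11: B@(1,0) -> caps B=0 W=2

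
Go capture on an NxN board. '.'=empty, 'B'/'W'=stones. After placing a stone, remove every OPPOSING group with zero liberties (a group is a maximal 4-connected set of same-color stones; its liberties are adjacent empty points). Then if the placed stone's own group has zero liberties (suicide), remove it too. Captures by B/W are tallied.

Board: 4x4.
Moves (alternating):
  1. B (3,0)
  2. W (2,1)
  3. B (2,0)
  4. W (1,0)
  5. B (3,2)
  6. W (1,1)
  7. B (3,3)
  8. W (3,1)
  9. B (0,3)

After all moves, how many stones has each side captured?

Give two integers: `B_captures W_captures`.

Answer: 0 2

Derivation:
Move 1: B@(3,0) -> caps B=0 W=0
Move 2: W@(2,1) -> caps B=0 W=0
Move 3: B@(2,0) -> caps B=0 W=0
Move 4: W@(1,0) -> caps B=0 W=0
Move 5: B@(3,2) -> caps B=0 W=0
Move 6: W@(1,1) -> caps B=0 W=0
Move 7: B@(3,3) -> caps B=0 W=0
Move 8: W@(3,1) -> caps B=0 W=2
Move 9: B@(0,3) -> caps B=0 W=2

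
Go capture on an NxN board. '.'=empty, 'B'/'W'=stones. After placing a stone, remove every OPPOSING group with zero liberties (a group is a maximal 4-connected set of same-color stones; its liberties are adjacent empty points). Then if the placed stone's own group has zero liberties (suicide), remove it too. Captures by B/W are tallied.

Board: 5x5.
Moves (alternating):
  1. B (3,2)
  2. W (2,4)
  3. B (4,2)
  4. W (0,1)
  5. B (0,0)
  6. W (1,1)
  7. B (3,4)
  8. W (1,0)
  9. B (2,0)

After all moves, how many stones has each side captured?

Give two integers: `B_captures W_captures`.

Move 1: B@(3,2) -> caps B=0 W=0
Move 2: W@(2,4) -> caps B=0 W=0
Move 3: B@(4,2) -> caps B=0 W=0
Move 4: W@(0,1) -> caps B=0 W=0
Move 5: B@(0,0) -> caps B=0 W=0
Move 6: W@(1,1) -> caps B=0 W=0
Move 7: B@(3,4) -> caps B=0 W=0
Move 8: W@(1,0) -> caps B=0 W=1
Move 9: B@(2,0) -> caps B=0 W=1

Answer: 0 1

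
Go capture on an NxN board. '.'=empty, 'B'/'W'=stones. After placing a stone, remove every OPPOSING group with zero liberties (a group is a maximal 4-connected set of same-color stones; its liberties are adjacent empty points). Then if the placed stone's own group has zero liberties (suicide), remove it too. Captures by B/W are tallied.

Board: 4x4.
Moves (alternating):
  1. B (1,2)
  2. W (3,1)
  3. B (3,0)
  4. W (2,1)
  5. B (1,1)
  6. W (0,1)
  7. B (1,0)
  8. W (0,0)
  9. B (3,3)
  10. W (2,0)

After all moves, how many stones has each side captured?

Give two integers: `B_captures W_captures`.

Answer: 0 1

Derivation:
Move 1: B@(1,2) -> caps B=0 W=0
Move 2: W@(3,1) -> caps B=0 W=0
Move 3: B@(3,0) -> caps B=0 W=0
Move 4: W@(2,1) -> caps B=0 W=0
Move 5: B@(1,1) -> caps B=0 W=0
Move 6: W@(0,1) -> caps B=0 W=0
Move 7: B@(1,0) -> caps B=0 W=0
Move 8: W@(0,0) -> caps B=0 W=0
Move 9: B@(3,3) -> caps B=0 W=0
Move 10: W@(2,0) -> caps B=0 W=1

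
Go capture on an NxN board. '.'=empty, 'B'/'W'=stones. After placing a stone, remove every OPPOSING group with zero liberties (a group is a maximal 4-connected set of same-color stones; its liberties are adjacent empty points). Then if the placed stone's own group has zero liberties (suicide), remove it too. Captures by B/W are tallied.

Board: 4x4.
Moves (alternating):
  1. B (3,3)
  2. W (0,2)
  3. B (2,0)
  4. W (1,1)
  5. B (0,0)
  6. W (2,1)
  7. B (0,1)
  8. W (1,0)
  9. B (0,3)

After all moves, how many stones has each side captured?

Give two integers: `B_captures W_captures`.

Move 1: B@(3,3) -> caps B=0 W=0
Move 2: W@(0,2) -> caps B=0 W=0
Move 3: B@(2,0) -> caps B=0 W=0
Move 4: W@(1,1) -> caps B=0 W=0
Move 5: B@(0,0) -> caps B=0 W=0
Move 6: W@(2,1) -> caps B=0 W=0
Move 7: B@(0,1) -> caps B=0 W=0
Move 8: W@(1,0) -> caps B=0 W=2
Move 9: B@(0,3) -> caps B=0 W=2

Answer: 0 2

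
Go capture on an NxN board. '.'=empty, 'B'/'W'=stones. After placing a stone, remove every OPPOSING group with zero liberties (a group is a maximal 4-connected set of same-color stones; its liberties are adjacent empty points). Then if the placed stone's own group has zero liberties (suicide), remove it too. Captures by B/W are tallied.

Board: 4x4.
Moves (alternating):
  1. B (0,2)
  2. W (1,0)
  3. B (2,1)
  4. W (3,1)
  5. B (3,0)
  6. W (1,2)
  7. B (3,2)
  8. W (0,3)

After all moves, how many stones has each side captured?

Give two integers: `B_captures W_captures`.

Move 1: B@(0,2) -> caps B=0 W=0
Move 2: W@(1,0) -> caps B=0 W=0
Move 3: B@(2,1) -> caps B=0 W=0
Move 4: W@(3,1) -> caps B=0 W=0
Move 5: B@(3,0) -> caps B=0 W=0
Move 6: W@(1,2) -> caps B=0 W=0
Move 7: B@(3,2) -> caps B=1 W=0
Move 8: W@(0,3) -> caps B=1 W=0

Answer: 1 0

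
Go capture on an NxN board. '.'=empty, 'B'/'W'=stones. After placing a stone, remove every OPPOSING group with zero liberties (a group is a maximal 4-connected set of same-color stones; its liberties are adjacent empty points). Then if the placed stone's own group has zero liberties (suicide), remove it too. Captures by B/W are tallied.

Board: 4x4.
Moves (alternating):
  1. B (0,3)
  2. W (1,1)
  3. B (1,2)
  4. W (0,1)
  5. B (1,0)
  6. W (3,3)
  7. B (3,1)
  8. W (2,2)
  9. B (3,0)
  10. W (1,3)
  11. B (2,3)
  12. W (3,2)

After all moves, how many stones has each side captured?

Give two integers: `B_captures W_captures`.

Answer: 1 0

Derivation:
Move 1: B@(0,3) -> caps B=0 W=0
Move 2: W@(1,1) -> caps B=0 W=0
Move 3: B@(1,2) -> caps B=0 W=0
Move 4: W@(0,1) -> caps B=0 W=0
Move 5: B@(1,0) -> caps B=0 W=0
Move 6: W@(3,3) -> caps B=0 W=0
Move 7: B@(3,1) -> caps B=0 W=0
Move 8: W@(2,2) -> caps B=0 W=0
Move 9: B@(3,0) -> caps B=0 W=0
Move 10: W@(1,3) -> caps B=0 W=0
Move 11: B@(2,3) -> caps B=1 W=0
Move 12: W@(3,2) -> caps B=1 W=0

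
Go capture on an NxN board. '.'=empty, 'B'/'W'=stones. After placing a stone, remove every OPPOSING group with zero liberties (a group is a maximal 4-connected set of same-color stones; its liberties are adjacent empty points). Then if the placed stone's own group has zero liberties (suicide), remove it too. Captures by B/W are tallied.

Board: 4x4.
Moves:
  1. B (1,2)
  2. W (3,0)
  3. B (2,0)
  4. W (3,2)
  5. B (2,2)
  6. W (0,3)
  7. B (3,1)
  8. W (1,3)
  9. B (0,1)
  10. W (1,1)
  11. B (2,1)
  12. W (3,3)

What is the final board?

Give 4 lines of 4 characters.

Move 1: B@(1,2) -> caps B=0 W=0
Move 2: W@(3,0) -> caps B=0 W=0
Move 3: B@(2,0) -> caps B=0 W=0
Move 4: W@(3,2) -> caps B=0 W=0
Move 5: B@(2,2) -> caps B=0 W=0
Move 6: W@(0,3) -> caps B=0 W=0
Move 7: B@(3,1) -> caps B=1 W=0
Move 8: W@(1,3) -> caps B=1 W=0
Move 9: B@(0,1) -> caps B=1 W=0
Move 10: W@(1,1) -> caps B=1 W=0
Move 11: B@(2,1) -> caps B=1 W=0
Move 12: W@(3,3) -> caps B=1 W=0

Answer: .B.W
.WBW
BBB.
.BWW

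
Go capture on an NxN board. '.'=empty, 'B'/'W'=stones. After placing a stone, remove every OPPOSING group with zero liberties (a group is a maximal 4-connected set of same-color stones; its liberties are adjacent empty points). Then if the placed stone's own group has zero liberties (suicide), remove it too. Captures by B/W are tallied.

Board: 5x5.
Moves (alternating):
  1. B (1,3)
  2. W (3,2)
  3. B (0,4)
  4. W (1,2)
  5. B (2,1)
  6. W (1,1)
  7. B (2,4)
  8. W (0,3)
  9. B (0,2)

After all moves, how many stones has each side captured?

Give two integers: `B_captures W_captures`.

Answer: 1 0

Derivation:
Move 1: B@(1,3) -> caps B=0 W=0
Move 2: W@(3,2) -> caps B=0 W=0
Move 3: B@(0,4) -> caps B=0 W=0
Move 4: W@(1,2) -> caps B=0 W=0
Move 5: B@(2,1) -> caps B=0 W=0
Move 6: W@(1,1) -> caps B=0 W=0
Move 7: B@(2,4) -> caps B=0 W=0
Move 8: W@(0,3) -> caps B=0 W=0
Move 9: B@(0,2) -> caps B=1 W=0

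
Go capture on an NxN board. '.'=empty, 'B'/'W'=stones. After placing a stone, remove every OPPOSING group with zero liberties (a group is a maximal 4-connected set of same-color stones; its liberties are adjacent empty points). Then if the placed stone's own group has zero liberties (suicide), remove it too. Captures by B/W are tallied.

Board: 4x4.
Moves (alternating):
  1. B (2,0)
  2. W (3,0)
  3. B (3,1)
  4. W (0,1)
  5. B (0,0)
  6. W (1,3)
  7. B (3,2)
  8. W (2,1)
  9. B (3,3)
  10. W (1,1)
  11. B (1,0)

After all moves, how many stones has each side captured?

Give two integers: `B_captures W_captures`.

Answer: 1 0

Derivation:
Move 1: B@(2,0) -> caps B=0 W=0
Move 2: W@(3,0) -> caps B=0 W=0
Move 3: B@(3,1) -> caps B=1 W=0
Move 4: W@(0,1) -> caps B=1 W=0
Move 5: B@(0,0) -> caps B=1 W=0
Move 6: W@(1,3) -> caps B=1 W=0
Move 7: B@(3,2) -> caps B=1 W=0
Move 8: W@(2,1) -> caps B=1 W=0
Move 9: B@(3,3) -> caps B=1 W=0
Move 10: W@(1,1) -> caps B=1 W=0
Move 11: B@(1,0) -> caps B=1 W=0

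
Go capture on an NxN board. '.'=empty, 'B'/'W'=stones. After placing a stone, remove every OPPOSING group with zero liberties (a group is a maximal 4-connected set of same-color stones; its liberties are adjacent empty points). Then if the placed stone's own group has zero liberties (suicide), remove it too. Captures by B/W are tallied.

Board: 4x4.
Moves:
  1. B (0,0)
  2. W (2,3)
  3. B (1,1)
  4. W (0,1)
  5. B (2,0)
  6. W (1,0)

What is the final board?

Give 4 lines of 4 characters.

Answer: .W..
WB..
B..W
....

Derivation:
Move 1: B@(0,0) -> caps B=0 W=0
Move 2: W@(2,3) -> caps B=0 W=0
Move 3: B@(1,1) -> caps B=0 W=0
Move 4: W@(0,1) -> caps B=0 W=0
Move 5: B@(2,0) -> caps B=0 W=0
Move 6: W@(1,0) -> caps B=0 W=1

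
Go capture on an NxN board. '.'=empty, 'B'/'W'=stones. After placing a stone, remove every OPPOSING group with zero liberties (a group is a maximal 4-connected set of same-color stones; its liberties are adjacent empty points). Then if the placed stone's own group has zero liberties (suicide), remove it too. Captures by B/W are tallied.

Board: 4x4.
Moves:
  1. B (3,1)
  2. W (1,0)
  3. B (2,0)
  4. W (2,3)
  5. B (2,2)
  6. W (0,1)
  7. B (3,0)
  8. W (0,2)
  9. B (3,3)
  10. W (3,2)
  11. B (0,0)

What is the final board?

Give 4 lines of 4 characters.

Answer: .WW.
W...
B.BW
BBW.

Derivation:
Move 1: B@(3,1) -> caps B=0 W=0
Move 2: W@(1,0) -> caps B=0 W=0
Move 3: B@(2,0) -> caps B=0 W=0
Move 4: W@(2,3) -> caps B=0 W=0
Move 5: B@(2,2) -> caps B=0 W=0
Move 6: W@(0,1) -> caps B=0 W=0
Move 7: B@(3,0) -> caps B=0 W=0
Move 8: W@(0,2) -> caps B=0 W=0
Move 9: B@(3,3) -> caps B=0 W=0
Move 10: W@(3,2) -> caps B=0 W=1
Move 11: B@(0,0) -> caps B=0 W=1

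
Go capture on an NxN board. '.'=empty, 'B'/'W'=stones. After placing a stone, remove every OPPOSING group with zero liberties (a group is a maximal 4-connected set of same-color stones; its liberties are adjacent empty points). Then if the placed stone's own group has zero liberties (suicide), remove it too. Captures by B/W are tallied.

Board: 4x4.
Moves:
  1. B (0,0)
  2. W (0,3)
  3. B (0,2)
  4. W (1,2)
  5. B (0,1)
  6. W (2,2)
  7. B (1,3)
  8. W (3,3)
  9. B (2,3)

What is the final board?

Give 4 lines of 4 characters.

Move 1: B@(0,0) -> caps B=0 W=0
Move 2: W@(0,3) -> caps B=0 W=0
Move 3: B@(0,2) -> caps B=0 W=0
Move 4: W@(1,2) -> caps B=0 W=0
Move 5: B@(0,1) -> caps B=0 W=0
Move 6: W@(2,2) -> caps B=0 W=0
Move 7: B@(1,3) -> caps B=1 W=0
Move 8: W@(3,3) -> caps B=1 W=0
Move 9: B@(2,3) -> caps B=1 W=0

Answer: BBB.
..WB
..WB
...W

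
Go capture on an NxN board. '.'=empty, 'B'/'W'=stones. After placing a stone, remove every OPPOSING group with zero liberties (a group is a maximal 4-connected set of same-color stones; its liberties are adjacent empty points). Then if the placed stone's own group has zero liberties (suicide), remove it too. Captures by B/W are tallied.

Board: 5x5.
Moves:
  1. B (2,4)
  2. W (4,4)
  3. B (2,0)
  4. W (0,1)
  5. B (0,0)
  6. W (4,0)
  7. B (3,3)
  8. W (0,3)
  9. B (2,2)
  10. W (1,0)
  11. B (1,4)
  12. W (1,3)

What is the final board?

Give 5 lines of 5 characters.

Move 1: B@(2,4) -> caps B=0 W=0
Move 2: W@(4,4) -> caps B=0 W=0
Move 3: B@(2,0) -> caps B=0 W=0
Move 4: W@(0,1) -> caps B=0 W=0
Move 5: B@(0,0) -> caps B=0 W=0
Move 6: W@(4,0) -> caps B=0 W=0
Move 7: B@(3,3) -> caps B=0 W=0
Move 8: W@(0,3) -> caps B=0 W=0
Move 9: B@(2,2) -> caps B=0 W=0
Move 10: W@(1,0) -> caps B=0 W=1
Move 11: B@(1,4) -> caps B=0 W=1
Move 12: W@(1,3) -> caps B=0 W=1

Answer: .W.W.
W..WB
B.B.B
...B.
W...W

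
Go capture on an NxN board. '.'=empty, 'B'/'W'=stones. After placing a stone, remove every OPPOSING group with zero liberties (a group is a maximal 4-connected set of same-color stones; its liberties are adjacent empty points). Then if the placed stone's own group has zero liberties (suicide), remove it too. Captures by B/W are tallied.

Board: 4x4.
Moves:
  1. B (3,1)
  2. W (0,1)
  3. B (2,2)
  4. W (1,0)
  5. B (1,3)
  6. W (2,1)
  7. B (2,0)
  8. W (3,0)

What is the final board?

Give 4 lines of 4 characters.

Answer: .W..
W..B
.WB.
WB..

Derivation:
Move 1: B@(3,1) -> caps B=0 W=0
Move 2: W@(0,1) -> caps B=0 W=0
Move 3: B@(2,2) -> caps B=0 W=0
Move 4: W@(1,0) -> caps B=0 W=0
Move 5: B@(1,3) -> caps B=0 W=0
Move 6: W@(2,1) -> caps B=0 W=0
Move 7: B@(2,0) -> caps B=0 W=0
Move 8: W@(3,0) -> caps B=0 W=1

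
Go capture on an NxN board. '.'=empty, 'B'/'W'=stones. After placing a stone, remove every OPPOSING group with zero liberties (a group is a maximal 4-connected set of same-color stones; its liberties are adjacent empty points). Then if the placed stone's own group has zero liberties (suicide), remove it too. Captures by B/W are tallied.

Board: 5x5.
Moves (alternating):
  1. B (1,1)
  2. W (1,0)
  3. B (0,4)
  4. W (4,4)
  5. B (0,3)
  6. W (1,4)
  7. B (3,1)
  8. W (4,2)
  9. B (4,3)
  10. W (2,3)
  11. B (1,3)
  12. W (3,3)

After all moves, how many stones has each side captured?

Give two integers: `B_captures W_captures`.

Move 1: B@(1,1) -> caps B=0 W=0
Move 2: W@(1,0) -> caps B=0 W=0
Move 3: B@(0,4) -> caps B=0 W=0
Move 4: W@(4,4) -> caps B=0 W=0
Move 5: B@(0,3) -> caps B=0 W=0
Move 6: W@(1,4) -> caps B=0 W=0
Move 7: B@(3,1) -> caps B=0 W=0
Move 8: W@(4,2) -> caps B=0 W=0
Move 9: B@(4,3) -> caps B=0 W=0
Move 10: W@(2,3) -> caps B=0 W=0
Move 11: B@(1,3) -> caps B=0 W=0
Move 12: W@(3,3) -> caps B=0 W=1

Answer: 0 1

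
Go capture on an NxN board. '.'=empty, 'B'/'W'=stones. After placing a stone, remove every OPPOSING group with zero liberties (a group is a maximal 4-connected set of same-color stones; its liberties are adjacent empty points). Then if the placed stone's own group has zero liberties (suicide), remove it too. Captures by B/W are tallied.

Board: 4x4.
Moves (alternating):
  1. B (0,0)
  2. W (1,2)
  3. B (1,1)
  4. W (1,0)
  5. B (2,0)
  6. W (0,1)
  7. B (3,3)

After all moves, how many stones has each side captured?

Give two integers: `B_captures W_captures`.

Answer: 1 0

Derivation:
Move 1: B@(0,0) -> caps B=0 W=0
Move 2: W@(1,2) -> caps B=0 W=0
Move 3: B@(1,1) -> caps B=0 W=0
Move 4: W@(1,0) -> caps B=0 W=0
Move 5: B@(2,0) -> caps B=1 W=0
Move 6: W@(0,1) -> caps B=1 W=0
Move 7: B@(3,3) -> caps B=1 W=0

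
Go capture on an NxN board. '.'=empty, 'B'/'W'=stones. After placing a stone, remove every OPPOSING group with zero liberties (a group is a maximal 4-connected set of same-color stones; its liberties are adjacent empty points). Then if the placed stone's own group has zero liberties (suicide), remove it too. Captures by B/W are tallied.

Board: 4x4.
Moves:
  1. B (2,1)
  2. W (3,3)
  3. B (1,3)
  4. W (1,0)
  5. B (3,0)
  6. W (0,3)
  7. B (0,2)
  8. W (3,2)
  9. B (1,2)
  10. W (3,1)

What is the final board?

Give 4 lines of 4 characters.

Move 1: B@(2,1) -> caps B=0 W=0
Move 2: W@(3,3) -> caps B=0 W=0
Move 3: B@(1,3) -> caps B=0 W=0
Move 4: W@(1,0) -> caps B=0 W=0
Move 5: B@(3,0) -> caps B=0 W=0
Move 6: W@(0,3) -> caps B=0 W=0
Move 7: B@(0,2) -> caps B=1 W=0
Move 8: W@(3,2) -> caps B=1 W=0
Move 9: B@(1,2) -> caps B=1 W=0
Move 10: W@(3,1) -> caps B=1 W=0

Answer: ..B.
W.BB
.B..
BWWW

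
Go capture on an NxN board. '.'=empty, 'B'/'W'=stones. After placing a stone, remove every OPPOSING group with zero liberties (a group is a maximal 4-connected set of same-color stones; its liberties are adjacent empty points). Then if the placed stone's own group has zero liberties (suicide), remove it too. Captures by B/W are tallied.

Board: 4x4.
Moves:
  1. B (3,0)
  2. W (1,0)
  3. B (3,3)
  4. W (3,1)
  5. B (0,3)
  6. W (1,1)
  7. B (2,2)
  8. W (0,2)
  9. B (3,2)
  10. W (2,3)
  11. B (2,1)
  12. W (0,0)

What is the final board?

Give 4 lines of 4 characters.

Answer: W.WB
WW..
.BBW
B.BB

Derivation:
Move 1: B@(3,0) -> caps B=0 W=0
Move 2: W@(1,0) -> caps B=0 W=0
Move 3: B@(3,3) -> caps B=0 W=0
Move 4: W@(3,1) -> caps B=0 W=0
Move 5: B@(0,3) -> caps B=0 W=0
Move 6: W@(1,1) -> caps B=0 W=0
Move 7: B@(2,2) -> caps B=0 W=0
Move 8: W@(0,2) -> caps B=0 W=0
Move 9: B@(3,2) -> caps B=0 W=0
Move 10: W@(2,3) -> caps B=0 W=0
Move 11: B@(2,1) -> caps B=1 W=0
Move 12: W@(0,0) -> caps B=1 W=0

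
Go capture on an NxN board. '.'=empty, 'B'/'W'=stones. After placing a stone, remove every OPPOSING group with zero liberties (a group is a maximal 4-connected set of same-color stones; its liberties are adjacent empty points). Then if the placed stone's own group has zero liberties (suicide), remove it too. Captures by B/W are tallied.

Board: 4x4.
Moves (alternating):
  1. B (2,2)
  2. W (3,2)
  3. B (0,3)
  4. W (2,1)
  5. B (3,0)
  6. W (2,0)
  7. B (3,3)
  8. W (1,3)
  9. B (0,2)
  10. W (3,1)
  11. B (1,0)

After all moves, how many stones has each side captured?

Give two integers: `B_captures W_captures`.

Answer: 0 1

Derivation:
Move 1: B@(2,2) -> caps B=0 W=0
Move 2: W@(3,2) -> caps B=0 W=0
Move 3: B@(0,3) -> caps B=0 W=0
Move 4: W@(2,1) -> caps B=0 W=0
Move 5: B@(3,0) -> caps B=0 W=0
Move 6: W@(2,0) -> caps B=0 W=0
Move 7: B@(3,3) -> caps B=0 W=0
Move 8: W@(1,3) -> caps B=0 W=0
Move 9: B@(0,2) -> caps B=0 W=0
Move 10: W@(3,1) -> caps B=0 W=1
Move 11: B@(1,0) -> caps B=0 W=1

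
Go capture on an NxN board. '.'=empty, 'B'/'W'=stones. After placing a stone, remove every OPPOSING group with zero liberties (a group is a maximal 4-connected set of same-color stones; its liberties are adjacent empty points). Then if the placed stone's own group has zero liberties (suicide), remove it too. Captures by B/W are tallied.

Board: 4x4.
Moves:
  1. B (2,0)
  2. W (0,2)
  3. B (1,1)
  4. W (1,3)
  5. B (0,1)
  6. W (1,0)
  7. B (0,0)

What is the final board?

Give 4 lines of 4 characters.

Answer: BBW.
.B.W
B...
....

Derivation:
Move 1: B@(2,0) -> caps B=0 W=0
Move 2: W@(0,2) -> caps B=0 W=0
Move 3: B@(1,1) -> caps B=0 W=0
Move 4: W@(1,3) -> caps B=0 W=0
Move 5: B@(0,1) -> caps B=0 W=0
Move 6: W@(1,0) -> caps B=0 W=0
Move 7: B@(0,0) -> caps B=1 W=0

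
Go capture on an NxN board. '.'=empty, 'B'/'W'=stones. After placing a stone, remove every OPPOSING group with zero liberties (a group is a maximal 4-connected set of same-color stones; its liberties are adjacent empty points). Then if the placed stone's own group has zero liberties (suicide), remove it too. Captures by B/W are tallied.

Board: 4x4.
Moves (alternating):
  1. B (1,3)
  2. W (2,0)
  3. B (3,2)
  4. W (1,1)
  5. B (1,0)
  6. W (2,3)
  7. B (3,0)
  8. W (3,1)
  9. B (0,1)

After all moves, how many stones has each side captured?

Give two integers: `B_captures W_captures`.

Move 1: B@(1,3) -> caps B=0 W=0
Move 2: W@(2,0) -> caps B=0 W=0
Move 3: B@(3,2) -> caps B=0 W=0
Move 4: W@(1,1) -> caps B=0 W=0
Move 5: B@(1,0) -> caps B=0 W=0
Move 6: W@(2,3) -> caps B=0 W=0
Move 7: B@(3,0) -> caps B=0 W=0
Move 8: W@(3,1) -> caps B=0 W=1
Move 9: B@(0,1) -> caps B=0 W=1

Answer: 0 1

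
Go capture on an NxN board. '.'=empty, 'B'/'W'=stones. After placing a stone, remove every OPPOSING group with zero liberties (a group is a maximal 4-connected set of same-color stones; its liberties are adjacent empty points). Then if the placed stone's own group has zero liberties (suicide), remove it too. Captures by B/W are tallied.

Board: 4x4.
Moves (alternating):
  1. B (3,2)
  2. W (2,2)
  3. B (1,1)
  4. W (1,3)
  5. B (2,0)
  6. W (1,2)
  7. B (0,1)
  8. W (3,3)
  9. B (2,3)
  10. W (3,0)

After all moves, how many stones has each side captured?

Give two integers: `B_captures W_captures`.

Move 1: B@(3,2) -> caps B=0 W=0
Move 2: W@(2,2) -> caps B=0 W=0
Move 3: B@(1,1) -> caps B=0 W=0
Move 4: W@(1,3) -> caps B=0 W=0
Move 5: B@(2,0) -> caps B=0 W=0
Move 6: W@(1,2) -> caps B=0 W=0
Move 7: B@(0,1) -> caps B=0 W=0
Move 8: W@(3,3) -> caps B=0 W=0
Move 9: B@(2,3) -> caps B=1 W=0
Move 10: W@(3,0) -> caps B=1 W=0

Answer: 1 0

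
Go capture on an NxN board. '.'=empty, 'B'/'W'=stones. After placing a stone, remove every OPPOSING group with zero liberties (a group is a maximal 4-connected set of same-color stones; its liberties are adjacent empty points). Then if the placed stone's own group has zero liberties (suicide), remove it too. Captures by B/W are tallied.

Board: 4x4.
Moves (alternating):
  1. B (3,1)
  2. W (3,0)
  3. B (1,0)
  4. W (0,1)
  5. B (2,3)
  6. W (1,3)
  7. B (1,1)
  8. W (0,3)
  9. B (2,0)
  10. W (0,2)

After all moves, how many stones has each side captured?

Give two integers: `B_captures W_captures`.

Answer: 1 0

Derivation:
Move 1: B@(3,1) -> caps B=0 W=0
Move 2: W@(3,0) -> caps B=0 W=0
Move 3: B@(1,0) -> caps B=0 W=0
Move 4: W@(0,1) -> caps B=0 W=0
Move 5: B@(2,3) -> caps B=0 W=0
Move 6: W@(1,3) -> caps B=0 W=0
Move 7: B@(1,1) -> caps B=0 W=0
Move 8: W@(0,3) -> caps B=0 W=0
Move 9: B@(2,0) -> caps B=1 W=0
Move 10: W@(0,2) -> caps B=1 W=0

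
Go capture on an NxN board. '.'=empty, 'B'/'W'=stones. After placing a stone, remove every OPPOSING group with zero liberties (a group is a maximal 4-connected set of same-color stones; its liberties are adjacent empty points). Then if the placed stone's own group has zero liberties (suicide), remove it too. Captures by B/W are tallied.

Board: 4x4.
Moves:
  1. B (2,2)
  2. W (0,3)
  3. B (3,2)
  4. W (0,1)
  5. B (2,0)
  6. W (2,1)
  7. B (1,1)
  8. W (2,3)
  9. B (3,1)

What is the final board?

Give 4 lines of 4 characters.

Move 1: B@(2,2) -> caps B=0 W=0
Move 2: W@(0,3) -> caps B=0 W=0
Move 3: B@(3,2) -> caps B=0 W=0
Move 4: W@(0,1) -> caps B=0 W=0
Move 5: B@(2,0) -> caps B=0 W=0
Move 6: W@(2,1) -> caps B=0 W=0
Move 7: B@(1,1) -> caps B=0 W=0
Move 8: W@(2,3) -> caps B=0 W=0
Move 9: B@(3,1) -> caps B=1 W=0

Answer: .W.W
.B..
B.BW
.BB.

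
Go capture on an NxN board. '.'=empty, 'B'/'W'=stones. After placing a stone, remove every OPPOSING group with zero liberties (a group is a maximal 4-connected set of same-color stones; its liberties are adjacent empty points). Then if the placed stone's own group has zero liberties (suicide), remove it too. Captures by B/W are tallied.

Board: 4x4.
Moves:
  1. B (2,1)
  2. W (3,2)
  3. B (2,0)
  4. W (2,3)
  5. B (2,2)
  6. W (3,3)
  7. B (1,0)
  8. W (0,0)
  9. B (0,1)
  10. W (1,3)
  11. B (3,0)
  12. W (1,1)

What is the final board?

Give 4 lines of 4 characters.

Move 1: B@(2,1) -> caps B=0 W=0
Move 2: W@(3,2) -> caps B=0 W=0
Move 3: B@(2,0) -> caps B=0 W=0
Move 4: W@(2,3) -> caps B=0 W=0
Move 5: B@(2,2) -> caps B=0 W=0
Move 6: W@(3,3) -> caps B=0 W=0
Move 7: B@(1,0) -> caps B=0 W=0
Move 8: W@(0,0) -> caps B=0 W=0
Move 9: B@(0,1) -> caps B=1 W=0
Move 10: W@(1,3) -> caps B=1 W=0
Move 11: B@(3,0) -> caps B=1 W=0
Move 12: W@(1,1) -> caps B=1 W=0

Answer: .B..
BW.W
BBBW
B.WW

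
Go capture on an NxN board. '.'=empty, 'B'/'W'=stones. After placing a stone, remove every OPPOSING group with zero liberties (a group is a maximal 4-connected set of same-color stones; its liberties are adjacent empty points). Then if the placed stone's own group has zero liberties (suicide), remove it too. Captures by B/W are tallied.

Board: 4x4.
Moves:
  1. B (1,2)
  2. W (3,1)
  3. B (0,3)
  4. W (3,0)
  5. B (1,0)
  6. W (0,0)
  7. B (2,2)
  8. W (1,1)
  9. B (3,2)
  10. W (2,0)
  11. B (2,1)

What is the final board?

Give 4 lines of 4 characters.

Move 1: B@(1,2) -> caps B=0 W=0
Move 2: W@(3,1) -> caps B=0 W=0
Move 3: B@(0,3) -> caps B=0 W=0
Move 4: W@(3,0) -> caps B=0 W=0
Move 5: B@(1,0) -> caps B=0 W=0
Move 6: W@(0,0) -> caps B=0 W=0
Move 7: B@(2,2) -> caps B=0 W=0
Move 8: W@(1,1) -> caps B=0 W=0
Move 9: B@(3,2) -> caps B=0 W=0
Move 10: W@(2,0) -> caps B=0 W=1
Move 11: B@(2,1) -> caps B=0 W=1

Answer: W..B
.WB.
WBB.
WWB.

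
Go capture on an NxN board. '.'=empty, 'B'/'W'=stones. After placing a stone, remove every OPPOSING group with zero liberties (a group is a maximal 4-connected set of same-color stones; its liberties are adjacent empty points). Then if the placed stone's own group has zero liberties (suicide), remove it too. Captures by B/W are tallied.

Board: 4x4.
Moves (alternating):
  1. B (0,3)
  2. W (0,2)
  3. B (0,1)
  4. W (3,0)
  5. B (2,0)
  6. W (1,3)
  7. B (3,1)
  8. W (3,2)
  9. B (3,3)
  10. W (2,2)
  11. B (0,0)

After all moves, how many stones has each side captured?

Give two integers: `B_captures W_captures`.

Answer: 1 1

Derivation:
Move 1: B@(0,3) -> caps B=0 W=0
Move 2: W@(0,2) -> caps B=0 W=0
Move 3: B@(0,1) -> caps B=0 W=0
Move 4: W@(3,0) -> caps B=0 W=0
Move 5: B@(2,0) -> caps B=0 W=0
Move 6: W@(1,3) -> caps B=0 W=1
Move 7: B@(3,1) -> caps B=1 W=1
Move 8: W@(3,2) -> caps B=1 W=1
Move 9: B@(3,3) -> caps B=1 W=1
Move 10: W@(2,2) -> caps B=1 W=1
Move 11: B@(0,0) -> caps B=1 W=1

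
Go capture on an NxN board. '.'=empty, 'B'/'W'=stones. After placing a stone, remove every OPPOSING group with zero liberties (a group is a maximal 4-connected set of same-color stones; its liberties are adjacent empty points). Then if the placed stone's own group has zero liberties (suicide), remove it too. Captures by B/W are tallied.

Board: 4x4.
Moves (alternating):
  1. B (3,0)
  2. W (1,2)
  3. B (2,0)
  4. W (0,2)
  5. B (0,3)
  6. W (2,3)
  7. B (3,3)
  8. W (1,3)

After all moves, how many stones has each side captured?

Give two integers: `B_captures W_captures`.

Move 1: B@(3,0) -> caps B=0 W=0
Move 2: W@(1,2) -> caps B=0 W=0
Move 3: B@(2,0) -> caps B=0 W=0
Move 4: W@(0,2) -> caps B=0 W=0
Move 5: B@(0,3) -> caps B=0 W=0
Move 6: W@(2,3) -> caps B=0 W=0
Move 7: B@(3,3) -> caps B=0 W=0
Move 8: W@(1,3) -> caps B=0 W=1

Answer: 0 1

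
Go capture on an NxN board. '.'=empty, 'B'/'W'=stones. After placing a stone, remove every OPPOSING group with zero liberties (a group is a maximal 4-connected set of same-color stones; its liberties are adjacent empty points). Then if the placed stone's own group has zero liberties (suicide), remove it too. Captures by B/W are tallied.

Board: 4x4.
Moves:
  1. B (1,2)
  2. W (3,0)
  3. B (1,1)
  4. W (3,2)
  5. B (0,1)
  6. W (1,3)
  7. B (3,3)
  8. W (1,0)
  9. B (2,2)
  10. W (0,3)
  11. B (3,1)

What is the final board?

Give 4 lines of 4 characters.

Answer: .B.W
WBBW
..B.
WB.B

Derivation:
Move 1: B@(1,2) -> caps B=0 W=0
Move 2: W@(3,0) -> caps B=0 W=0
Move 3: B@(1,1) -> caps B=0 W=0
Move 4: W@(3,2) -> caps B=0 W=0
Move 5: B@(0,1) -> caps B=0 W=0
Move 6: W@(1,3) -> caps B=0 W=0
Move 7: B@(3,3) -> caps B=0 W=0
Move 8: W@(1,0) -> caps B=0 W=0
Move 9: B@(2,2) -> caps B=0 W=0
Move 10: W@(0,3) -> caps B=0 W=0
Move 11: B@(3,1) -> caps B=1 W=0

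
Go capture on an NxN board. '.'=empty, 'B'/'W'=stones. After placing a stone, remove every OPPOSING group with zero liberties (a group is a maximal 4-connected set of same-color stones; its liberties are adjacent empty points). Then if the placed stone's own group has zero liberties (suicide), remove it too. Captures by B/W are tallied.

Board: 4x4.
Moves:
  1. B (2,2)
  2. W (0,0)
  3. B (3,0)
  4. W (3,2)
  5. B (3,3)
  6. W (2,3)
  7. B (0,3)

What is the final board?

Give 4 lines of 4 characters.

Move 1: B@(2,2) -> caps B=0 W=0
Move 2: W@(0,0) -> caps B=0 W=0
Move 3: B@(3,0) -> caps B=0 W=0
Move 4: W@(3,2) -> caps B=0 W=0
Move 5: B@(3,3) -> caps B=0 W=0
Move 6: W@(2,3) -> caps B=0 W=1
Move 7: B@(0,3) -> caps B=0 W=1

Answer: W..B
....
..BW
B.W.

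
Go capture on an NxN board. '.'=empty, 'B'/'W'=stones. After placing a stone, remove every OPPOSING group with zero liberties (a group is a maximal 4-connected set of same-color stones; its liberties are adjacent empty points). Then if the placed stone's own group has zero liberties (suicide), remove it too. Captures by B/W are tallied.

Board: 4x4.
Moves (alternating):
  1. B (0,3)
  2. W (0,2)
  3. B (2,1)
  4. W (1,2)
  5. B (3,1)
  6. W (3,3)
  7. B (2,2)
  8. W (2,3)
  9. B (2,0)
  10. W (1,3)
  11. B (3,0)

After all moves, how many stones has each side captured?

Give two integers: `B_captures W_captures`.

Answer: 0 1

Derivation:
Move 1: B@(0,3) -> caps B=0 W=0
Move 2: W@(0,2) -> caps B=0 W=0
Move 3: B@(2,1) -> caps B=0 W=0
Move 4: W@(1,2) -> caps B=0 W=0
Move 5: B@(3,1) -> caps B=0 W=0
Move 6: W@(3,3) -> caps B=0 W=0
Move 7: B@(2,2) -> caps B=0 W=0
Move 8: W@(2,3) -> caps B=0 W=0
Move 9: B@(2,0) -> caps B=0 W=0
Move 10: W@(1,3) -> caps B=0 W=1
Move 11: B@(3,0) -> caps B=0 W=1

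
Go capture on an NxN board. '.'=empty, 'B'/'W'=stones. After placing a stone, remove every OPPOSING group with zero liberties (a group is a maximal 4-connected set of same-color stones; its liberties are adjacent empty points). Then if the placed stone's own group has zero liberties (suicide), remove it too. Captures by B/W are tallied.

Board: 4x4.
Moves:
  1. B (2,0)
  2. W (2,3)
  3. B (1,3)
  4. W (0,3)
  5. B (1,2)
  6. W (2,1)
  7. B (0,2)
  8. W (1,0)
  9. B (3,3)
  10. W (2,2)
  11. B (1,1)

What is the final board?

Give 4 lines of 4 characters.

Move 1: B@(2,0) -> caps B=0 W=0
Move 2: W@(2,3) -> caps B=0 W=0
Move 3: B@(1,3) -> caps B=0 W=0
Move 4: W@(0,3) -> caps B=0 W=0
Move 5: B@(1,2) -> caps B=0 W=0
Move 6: W@(2,1) -> caps B=0 W=0
Move 7: B@(0,2) -> caps B=1 W=0
Move 8: W@(1,0) -> caps B=1 W=0
Move 9: B@(3,3) -> caps B=1 W=0
Move 10: W@(2,2) -> caps B=1 W=0
Move 11: B@(1,1) -> caps B=1 W=0

Answer: ..B.
WBBB
BWWW
...B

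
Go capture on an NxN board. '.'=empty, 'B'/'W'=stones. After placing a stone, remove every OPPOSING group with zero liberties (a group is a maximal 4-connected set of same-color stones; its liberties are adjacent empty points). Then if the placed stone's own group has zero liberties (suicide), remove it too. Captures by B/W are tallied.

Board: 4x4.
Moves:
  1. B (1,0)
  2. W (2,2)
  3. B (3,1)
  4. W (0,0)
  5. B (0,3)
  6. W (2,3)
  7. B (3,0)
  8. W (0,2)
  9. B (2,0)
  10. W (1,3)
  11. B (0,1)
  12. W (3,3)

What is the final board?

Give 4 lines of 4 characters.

Answer: .BW.
B..W
B.WW
BB.W

Derivation:
Move 1: B@(1,0) -> caps B=0 W=0
Move 2: W@(2,2) -> caps B=0 W=0
Move 3: B@(3,1) -> caps B=0 W=0
Move 4: W@(0,0) -> caps B=0 W=0
Move 5: B@(0,3) -> caps B=0 W=0
Move 6: W@(2,3) -> caps B=0 W=0
Move 7: B@(3,0) -> caps B=0 W=0
Move 8: W@(0,2) -> caps B=0 W=0
Move 9: B@(2,0) -> caps B=0 W=0
Move 10: W@(1,3) -> caps B=0 W=1
Move 11: B@(0,1) -> caps B=1 W=1
Move 12: W@(3,3) -> caps B=1 W=1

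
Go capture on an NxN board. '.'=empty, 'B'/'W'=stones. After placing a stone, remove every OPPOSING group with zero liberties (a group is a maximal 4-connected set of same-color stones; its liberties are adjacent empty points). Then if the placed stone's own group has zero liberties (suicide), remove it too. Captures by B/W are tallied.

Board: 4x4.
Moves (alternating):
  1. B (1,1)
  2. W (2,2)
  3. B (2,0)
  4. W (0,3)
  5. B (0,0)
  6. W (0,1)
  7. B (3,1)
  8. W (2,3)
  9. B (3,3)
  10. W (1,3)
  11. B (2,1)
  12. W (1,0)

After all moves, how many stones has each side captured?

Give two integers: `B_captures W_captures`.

Move 1: B@(1,1) -> caps B=0 W=0
Move 2: W@(2,2) -> caps B=0 W=0
Move 3: B@(2,0) -> caps B=0 W=0
Move 4: W@(0,3) -> caps B=0 W=0
Move 5: B@(0,0) -> caps B=0 W=0
Move 6: W@(0,1) -> caps B=0 W=0
Move 7: B@(3,1) -> caps B=0 W=0
Move 8: W@(2,3) -> caps B=0 W=0
Move 9: B@(3,3) -> caps B=0 W=0
Move 10: W@(1,3) -> caps B=0 W=0
Move 11: B@(2,1) -> caps B=0 W=0
Move 12: W@(1,0) -> caps B=0 W=1

Answer: 0 1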